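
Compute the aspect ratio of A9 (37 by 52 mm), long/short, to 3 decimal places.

1.405

52 / 37 = 1.405
ISO 216 targets √2 ≈ 1.414; the -0.009 deviation is from mm rounding.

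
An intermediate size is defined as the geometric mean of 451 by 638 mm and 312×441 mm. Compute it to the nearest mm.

Short side: √(451 · 312) = √140712 ≈ 375.1 → 375 mm
Long side: √(638 · 441) = √281358 ≈ 530.4 → 530 mm

375 × 530 mm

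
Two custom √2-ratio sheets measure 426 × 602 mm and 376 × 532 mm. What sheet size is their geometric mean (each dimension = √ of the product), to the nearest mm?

400 × 566 mm

Short side: √(426 · 376) = √160176 ≈ 400.2 → 400 mm
Long side: √(602 · 532) = √320264 ≈ 565.9 → 566 mm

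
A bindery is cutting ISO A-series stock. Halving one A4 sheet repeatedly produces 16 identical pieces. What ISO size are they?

A8

16 = 2^4, so 4 halving steps.
A4 → A5 → … → A8 after 4 steps.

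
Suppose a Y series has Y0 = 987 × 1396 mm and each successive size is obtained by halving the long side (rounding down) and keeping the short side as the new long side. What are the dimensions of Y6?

Y1 = 698 × 987 mm (from Y0 by 1 halving).
Y2: ⌊987/2⌋ × 698 = 493 × 698 mm
Y3: ⌊698/2⌋ × 493 = 349 × 493 mm
Y4: ⌊493/2⌋ × 349 = 246 × 349 mm
Y5: ⌊349/2⌋ × 246 = 174 × 246 mm
Y6: ⌊246/2⌋ × 174 = 123 × 174 mm

123 × 174 mm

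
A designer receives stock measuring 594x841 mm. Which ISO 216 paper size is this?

Aspect ratio 841/594 ≈ 1.416 — close to the ISO √2 ≈ 1.414.
In the A-series (A0 area = 1 m²): A1 = 594 × 841 mm.

A1 (594 × 841 mm)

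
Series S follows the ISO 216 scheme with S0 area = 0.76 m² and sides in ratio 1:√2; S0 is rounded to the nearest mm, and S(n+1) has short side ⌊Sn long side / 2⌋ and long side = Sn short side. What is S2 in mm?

Let S0's short side be w mm. w · w√2 = 0.76 m² = 760,000 mm², so w ≈ 733.1 mm and w√2 ≈ 1036.7 mm → S0 = 733 × 1037 mm.
S1: ⌊1037/2⌋ × 733 = 518 × 733 mm
S2: ⌊733/2⌋ × 518 = 366 × 518 mm

366 × 518 mm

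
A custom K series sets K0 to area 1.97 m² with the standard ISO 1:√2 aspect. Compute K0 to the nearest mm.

1180 × 1669 mm

Let the short side be w mm. Then w · w√2 = 1.97 m² = 1,970,000 mm².
w² = 1,970,000/√2, so w ≈ 1180.3 mm; long side = w√2 ≈ 1669.1 mm.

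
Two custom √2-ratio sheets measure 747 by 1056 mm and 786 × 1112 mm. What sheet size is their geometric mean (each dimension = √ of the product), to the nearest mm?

766 × 1084 mm

Short side: √(747 · 786) = √587142 ≈ 766.3 → 766 mm
Long side: √(1056 · 1112) = √1174272 ≈ 1083.6 → 1084 mm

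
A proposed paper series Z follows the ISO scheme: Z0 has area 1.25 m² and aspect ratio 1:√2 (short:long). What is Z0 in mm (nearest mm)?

Let the short side be w mm. Then w · w√2 = 1.25 m² = 1,250,000 mm².
w² = 1,250,000/√2, so w ≈ 940.2 mm; long side = w√2 ≈ 1329.6 mm.

940 × 1330 mm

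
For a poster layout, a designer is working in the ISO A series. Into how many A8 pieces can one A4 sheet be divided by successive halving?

A4 = 210 × 297 mm; A8 = 52 × 74 mm.
Each halving step doubles the count; 4 steps from A4 to A8.
2^4 = 16.

16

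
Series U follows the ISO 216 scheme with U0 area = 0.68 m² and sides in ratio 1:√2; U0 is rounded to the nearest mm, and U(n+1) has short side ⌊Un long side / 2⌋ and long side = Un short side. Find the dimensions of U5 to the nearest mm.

122 × 173 mm

Let U0's short side be w mm. w · w√2 = 0.68 m² = 680,000 mm², so w ≈ 693.4 mm and w√2 ≈ 980.6 mm → U0 = 693 × 981 mm.
U1: ⌊981/2⌋ × 693 = 490 × 693 mm
U2: ⌊693/2⌋ × 490 = 346 × 490 mm
U3: ⌊490/2⌋ × 346 = 245 × 346 mm
U4: ⌊346/2⌋ × 245 = 173 × 245 mm
U5: ⌊245/2⌋ × 173 = 122 × 173 mm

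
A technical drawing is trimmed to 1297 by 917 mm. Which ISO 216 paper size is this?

Aspect ratio 1297/917 ≈ 1.414 — close to the ISO √2 ≈ 1.414.
In the C-series (envelope sizes, between A and B): C0 = 917 × 1297 mm.

C0 (917 × 1297 mm)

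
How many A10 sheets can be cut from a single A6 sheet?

16

Each ISO step halves the sheet: 1 × A6 → 2 × A7 → 4 × A8 → 8 × A9 → …
From A6 to A10 is 4 halving steps: 2^4 = 16.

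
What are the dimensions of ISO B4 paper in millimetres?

B0 = 1000 × 1414 mm (B0 has a 1000 mm short side, aspect 1:√2).
B1: ⌊1414/2⌋ × 1000 = 707 × 1000 mm
B2: ⌊1000/2⌋ × 707 = 500 × 707 mm
B3: ⌊707/2⌋ × 500 = 353 × 500 mm
B4: ⌊500/2⌋ × 353 = 250 × 353 mm

250 × 353 mm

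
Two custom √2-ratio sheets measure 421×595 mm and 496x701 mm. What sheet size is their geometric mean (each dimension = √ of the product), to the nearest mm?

Short side: √(421 · 496) = √208816 ≈ 457.0 → 457 mm
Long side: √(595 · 701) = √417095 ≈ 645.8 → 646 mm

457 × 646 mm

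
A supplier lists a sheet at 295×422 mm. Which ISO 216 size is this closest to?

Aspect ratio 422/295 ≈ 1.431 (ISO target is √2 ≈ 1.414).
In the A-series (A0 area = 1 m²): A3 = 297 × 420 mm.
Off by 4 mm total — nearest standard size.

A3 (297 × 420 mm)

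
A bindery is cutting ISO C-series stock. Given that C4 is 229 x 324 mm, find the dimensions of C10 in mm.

C5: ⌊324/2⌋ × 229 = 162 × 229 mm
C6: ⌊229/2⌋ × 162 = 114 × 162 mm
C7: ⌊162/2⌋ × 114 = 81 × 114 mm
C8: ⌊114/2⌋ × 81 = 57 × 81 mm
C9: ⌊81/2⌋ × 57 = 40 × 57 mm
C10: ⌊57/2⌋ × 40 = 28 × 40 mm

28 × 40 mm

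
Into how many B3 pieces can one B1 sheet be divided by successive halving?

Each ISO step halves the sheet: 1 × B1 → 2 × B2 → 4 × B3
From B1 to B3 is 2 halving steps: 2^2 = 4.

4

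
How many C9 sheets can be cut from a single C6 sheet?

8

C6 = 114 × 162 mm; C9 = 40 × 57 mm.
Each halving step doubles the count; 3 steps from C6 to C9.
2^3 = 8.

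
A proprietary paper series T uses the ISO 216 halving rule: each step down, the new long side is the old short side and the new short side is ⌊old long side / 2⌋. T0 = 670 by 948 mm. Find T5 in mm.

118 × 167 mm

T1: ⌊948/2⌋ × 670 = 474 × 670 mm
T2: ⌊670/2⌋ × 474 = 335 × 474 mm
T3: ⌊474/2⌋ × 335 = 237 × 335 mm
T4: ⌊335/2⌋ × 237 = 167 × 237 mm
T5: ⌊237/2⌋ × 167 = 118 × 167 mm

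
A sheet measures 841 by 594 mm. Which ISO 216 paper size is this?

A1 (594 × 841 mm)

Aspect ratio 841/594 ≈ 1.416 — close to the ISO √2 ≈ 1.414.
In the A-series (A0 area = 1 m²): A1 = 594 × 841 mm.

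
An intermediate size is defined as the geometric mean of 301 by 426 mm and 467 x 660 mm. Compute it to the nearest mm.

Short side: √(301 · 467) = √140567 ≈ 374.9 → 375 mm
Long side: √(426 · 660) = √281160 ≈ 530.2 → 530 mm

375 × 530 mm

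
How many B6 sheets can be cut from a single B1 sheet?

Each ISO step halves the sheet: 1 × B1 → 2 × B2 → 4 × B3 → 8 × B4 → …
From B1 to B6 is 5 halving steps: 2^5 = 32.

32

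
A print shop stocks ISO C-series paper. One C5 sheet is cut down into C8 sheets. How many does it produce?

8

C5 = 162 × 229 mm; C8 = 57 × 81 mm.
Each halving step doubles the count; 3 steps from C5 to C8.
2^3 = 8.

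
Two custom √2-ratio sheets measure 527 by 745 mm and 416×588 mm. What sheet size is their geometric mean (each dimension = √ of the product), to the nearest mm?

468 × 662 mm

Short side: √(527 · 416) = √219232 ≈ 468.2 → 468 mm
Long side: √(745 · 588) = √438060 ≈ 661.9 → 662 mm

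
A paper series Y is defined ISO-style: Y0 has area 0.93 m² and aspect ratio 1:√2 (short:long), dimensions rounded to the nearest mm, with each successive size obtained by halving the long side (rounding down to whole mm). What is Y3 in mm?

Let Y0's short side be w mm. w · w√2 = 0.93 m² = 930,000 mm², so w ≈ 810.9 mm and w√2 ≈ 1146.8 mm → Y0 = 811 × 1147 mm.
Y1: ⌊1147/2⌋ × 811 = 573 × 811 mm
Y2: ⌊811/2⌋ × 573 = 405 × 573 mm
Y3: ⌊573/2⌋ × 405 = 286 × 405 mm

286 × 405 mm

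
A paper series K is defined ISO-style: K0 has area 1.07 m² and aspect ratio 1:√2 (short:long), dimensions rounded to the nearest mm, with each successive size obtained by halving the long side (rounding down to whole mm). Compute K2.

435 × 615 mm

Let K0's short side be w mm. w · w√2 = 1.07 m² = 1,070,000 mm², so w ≈ 869.8 mm and w√2 ≈ 1230.1 mm → K0 = 870 × 1230 mm.
K1: ⌊1230/2⌋ × 870 = 615 × 870 mm
K2: ⌊870/2⌋ × 615 = 435 × 615 mm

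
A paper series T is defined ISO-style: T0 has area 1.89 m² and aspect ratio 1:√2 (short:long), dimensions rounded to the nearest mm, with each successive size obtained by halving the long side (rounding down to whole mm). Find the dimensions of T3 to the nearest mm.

408 × 578 mm

Let T0's short side be w mm. w · w√2 = 1.89 m² = 1,890,000 mm², so w ≈ 1156.0 mm and w√2 ≈ 1634.9 mm → T0 = 1156 × 1635 mm.
T1: ⌊1635/2⌋ × 1156 = 817 × 1156 mm
T2: ⌊1156/2⌋ × 817 = 578 × 817 mm
T3: ⌊817/2⌋ × 578 = 408 × 578 mm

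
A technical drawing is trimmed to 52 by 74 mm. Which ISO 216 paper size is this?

Aspect ratio 74/52 ≈ 1.423 — close to the ISO √2 ≈ 1.414.
In the A-series (A0 area = 1 m²): A8 = 52 × 74 mm.

A8 (52 × 74 mm)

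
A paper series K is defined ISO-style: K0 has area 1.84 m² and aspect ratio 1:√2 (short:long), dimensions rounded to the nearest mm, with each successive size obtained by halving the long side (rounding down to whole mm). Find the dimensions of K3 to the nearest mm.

Let K0's short side be w mm. w · w√2 = 1.84 m² = 1,840,000 mm², so w ≈ 1140.6 mm and w√2 ≈ 1613.1 mm → K0 = 1141 × 1613 mm.
K1: ⌊1613/2⌋ × 1141 = 806 × 1141 mm
K2: ⌊1141/2⌋ × 806 = 570 × 806 mm
K3: ⌊806/2⌋ × 570 = 403 × 570 mm

403 × 570 mm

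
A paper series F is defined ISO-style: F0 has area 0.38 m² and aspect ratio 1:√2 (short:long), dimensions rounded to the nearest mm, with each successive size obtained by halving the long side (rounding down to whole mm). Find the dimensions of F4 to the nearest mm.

129 × 183 mm

Let F0's short side be w mm. w · w√2 = 0.38 m² = 380,000 mm², so w ≈ 518.4 mm and w√2 ≈ 733.1 mm → F0 = 518 × 733 mm.
F1: ⌊733/2⌋ × 518 = 366 × 518 mm
F2: ⌊518/2⌋ × 366 = 259 × 366 mm
F3: ⌊366/2⌋ × 259 = 183 × 259 mm
F4: ⌊259/2⌋ × 183 = 129 × 183 mm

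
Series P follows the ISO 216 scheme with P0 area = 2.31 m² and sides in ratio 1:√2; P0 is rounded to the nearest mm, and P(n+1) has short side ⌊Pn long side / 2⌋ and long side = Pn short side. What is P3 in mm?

Let P0's short side be w mm. w · w√2 = 2.31 m² = 2,310,000 mm², so w ≈ 1278.1 mm and w√2 ≈ 1807.4 mm → P0 = 1278 × 1807 mm.
P1: ⌊1807/2⌋ × 1278 = 903 × 1278 mm
P2: ⌊1278/2⌋ × 903 = 639 × 903 mm
P3: ⌊903/2⌋ × 639 = 451 × 639 mm

451 × 639 mm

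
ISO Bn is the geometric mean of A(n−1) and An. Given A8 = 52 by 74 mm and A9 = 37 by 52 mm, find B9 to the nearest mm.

44 × 62 mm

Short side: √(52 · 37) = √1924 ≈ 43.9 → 44 mm
Long side: √(74 · 52) = √3848 ≈ 62.0 → 62 mm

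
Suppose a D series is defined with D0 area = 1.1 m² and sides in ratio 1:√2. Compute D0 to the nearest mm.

882 × 1247 mm

Let the short side be w mm. Then w · w√2 = 1.1 m² = 1,100,000 mm².
w² = 1,100,000/√2, so w ≈ 881.9 mm; long side = w√2 ≈ 1247.3 mm.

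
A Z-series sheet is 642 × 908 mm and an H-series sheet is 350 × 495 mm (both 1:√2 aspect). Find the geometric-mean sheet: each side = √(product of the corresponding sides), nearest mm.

Short side: √(642 · 350) = √224700 ≈ 474.0 → 474 mm
Long side: √(908 · 495) = √449460 ≈ 670.4 → 670 mm

474 × 670 mm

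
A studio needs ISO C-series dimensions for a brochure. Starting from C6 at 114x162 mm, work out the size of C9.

40 × 57 mm

C7: ⌊162/2⌋ × 114 = 81 × 114 mm
C8: ⌊114/2⌋ × 81 = 57 × 81 mm
C9: ⌊81/2⌋ × 57 = 40 × 57 mm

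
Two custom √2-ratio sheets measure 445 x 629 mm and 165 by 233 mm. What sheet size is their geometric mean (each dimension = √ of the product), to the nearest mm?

271 × 383 mm

Short side: √(445 · 165) = √73425 ≈ 271.0 → 271 mm
Long side: √(629 · 233) = √146557 ≈ 382.8 → 383 mm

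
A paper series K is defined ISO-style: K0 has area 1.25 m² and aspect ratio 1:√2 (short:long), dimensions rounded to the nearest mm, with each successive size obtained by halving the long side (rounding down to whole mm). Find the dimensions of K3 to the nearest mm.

Let K0's short side be w mm. w · w√2 = 1.25 m² = 1,250,000 mm², so w ≈ 940.2 mm and w√2 ≈ 1329.6 mm → K0 = 940 × 1330 mm.
K1: ⌊1330/2⌋ × 940 = 665 × 940 mm
K2: ⌊940/2⌋ × 665 = 470 × 665 mm
K3: ⌊665/2⌋ × 470 = 332 × 470 mm

332 × 470 mm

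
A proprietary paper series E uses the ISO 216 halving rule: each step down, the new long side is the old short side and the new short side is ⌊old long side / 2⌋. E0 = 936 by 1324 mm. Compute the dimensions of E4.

234 × 331 mm

E1: ⌊1324/2⌋ × 936 = 662 × 936 mm
E2: ⌊936/2⌋ × 662 = 468 × 662 mm
E3: ⌊662/2⌋ × 468 = 331 × 468 mm
E4: ⌊468/2⌋ × 331 = 234 × 331 mm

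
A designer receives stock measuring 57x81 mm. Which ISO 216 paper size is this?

Aspect ratio 81/57 ≈ 1.421 — close to the ISO √2 ≈ 1.414.
In the C-series (envelope sizes, between A and B): C8 = 57 × 81 mm.

C8 (57 × 81 mm)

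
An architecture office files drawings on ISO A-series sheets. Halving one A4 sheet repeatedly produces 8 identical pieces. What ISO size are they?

A7

8 = 2^3, so 3 halving steps.
A4 → A5 → … → A7 after 3 steps.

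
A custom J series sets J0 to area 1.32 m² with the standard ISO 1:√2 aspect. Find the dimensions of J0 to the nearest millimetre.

Let the short side be w mm. Then w · w√2 = 1.32 m² = 1,320,000 mm².
w² = 1,320,000/√2, so w ≈ 966.1 mm; long side = w√2 ≈ 1366.3 mm.

966 × 1366 mm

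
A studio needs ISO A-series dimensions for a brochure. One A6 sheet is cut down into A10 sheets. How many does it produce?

Each ISO step halves the sheet: 1 × A6 → 2 × A7 → 4 × A8 → 8 × A9 → …
From A6 to A10 is 4 halving steps: 2^4 = 16.

16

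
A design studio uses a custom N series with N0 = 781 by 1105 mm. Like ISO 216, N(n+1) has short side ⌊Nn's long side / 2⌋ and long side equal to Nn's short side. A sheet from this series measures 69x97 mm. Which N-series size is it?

N7

N0: 781 × 1105 mm
N1: 552 × 781 mm
N2: 390 × 552 mm
N3: 276 × 390 mm
N4: 195 × 276 mm
N5: 138 × 195 mm
N6: 97 × 138 mm
N7: 69 × 97 mm
N8: 48 × 69 mm
→ matches N7.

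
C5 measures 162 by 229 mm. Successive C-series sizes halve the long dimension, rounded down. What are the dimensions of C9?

C6: ⌊229/2⌋ × 162 = 114 × 162 mm
C7: ⌊162/2⌋ × 114 = 81 × 114 mm
C8: ⌊114/2⌋ × 81 = 57 × 81 mm
C9: ⌊81/2⌋ × 57 = 40 × 57 mm

40 × 57 mm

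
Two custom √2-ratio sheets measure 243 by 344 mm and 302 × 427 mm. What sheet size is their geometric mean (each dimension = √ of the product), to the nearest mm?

271 × 383 mm

Short side: √(243 · 302) = √73386 ≈ 270.9 → 271 mm
Long side: √(344 · 427) = √146888 ≈ 383.3 → 383 mm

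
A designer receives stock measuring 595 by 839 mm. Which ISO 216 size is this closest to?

Aspect ratio 839/595 ≈ 1.410 — close to the ISO √2 ≈ 1.414.
In the A-series (A0 area = 1 m²): A1 = 594 × 841 mm.
Off by 3 mm total — nearest standard size.

A1 (594 × 841 mm)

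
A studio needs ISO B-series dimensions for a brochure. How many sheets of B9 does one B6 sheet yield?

Each ISO step halves the sheet: 1 × B6 → 2 × B7 → 4 × B8 → 8 × B9
From B6 to B9 is 3 halving steps: 2^3 = 8.

8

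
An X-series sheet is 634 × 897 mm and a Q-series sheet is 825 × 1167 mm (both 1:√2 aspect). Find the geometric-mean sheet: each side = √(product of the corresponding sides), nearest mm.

Short side: √(634 · 825) = √523050 ≈ 723.2 → 723 mm
Long side: √(897 · 1167) = √1046799 ≈ 1023.1 → 1023 mm

723 × 1023 mm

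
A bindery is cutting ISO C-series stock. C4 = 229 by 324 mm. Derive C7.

81 × 114 mm

C5: ⌊324/2⌋ × 229 = 162 × 229 mm
C6: ⌊229/2⌋ × 162 = 114 × 162 mm
C7: ⌊162/2⌋ × 114 = 81 × 114 mm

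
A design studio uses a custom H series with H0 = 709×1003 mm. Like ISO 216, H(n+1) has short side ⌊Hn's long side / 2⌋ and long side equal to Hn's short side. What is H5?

125 × 177 mm

H1 = 501 × 709 mm (from H0 by 1 halving).
H2: ⌊709/2⌋ × 501 = 354 × 501 mm
H3: ⌊501/2⌋ × 354 = 250 × 354 mm
H4: ⌊354/2⌋ × 250 = 177 × 250 mm
H5: ⌊250/2⌋ × 177 = 125 × 177 mm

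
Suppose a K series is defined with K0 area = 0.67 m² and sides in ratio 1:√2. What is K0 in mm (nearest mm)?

688 × 973 mm

Let the short side be w mm. Then w · w√2 = 0.67 m² = 670,000 mm².
w² = 670,000/√2, so w ≈ 688.3 mm; long side = w√2 ≈ 973.4 mm.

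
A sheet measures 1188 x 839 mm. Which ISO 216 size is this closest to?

A0 (841 × 1189 mm)

Aspect ratio 1188/839 ≈ 1.416 — close to the ISO √2 ≈ 1.414.
In the A-series (A0 area = 1 m²): A0 = 841 × 1189 mm.
Off by 3 mm total — nearest standard size.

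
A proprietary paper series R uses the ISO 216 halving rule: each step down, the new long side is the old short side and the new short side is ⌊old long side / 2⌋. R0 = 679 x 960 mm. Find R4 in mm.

R1: ⌊960/2⌋ × 679 = 480 × 679 mm
R2: ⌊679/2⌋ × 480 = 339 × 480 mm
R3: ⌊480/2⌋ × 339 = 240 × 339 mm
R4: ⌊339/2⌋ × 240 = 169 × 240 mm

169 × 240 mm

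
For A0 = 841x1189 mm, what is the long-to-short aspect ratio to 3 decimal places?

1189 / 841 = 1.414
Matches √2 ≈ 1.414 — the ISO 216 defining ratio.

1.414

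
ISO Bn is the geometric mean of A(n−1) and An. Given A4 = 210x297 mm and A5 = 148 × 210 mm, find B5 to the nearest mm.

176 × 250 mm

Short side: √(210 · 148) = √31080 ≈ 176.3 → 176 mm
Long side: √(297 · 210) = √62370 ≈ 249.7 → 250 mm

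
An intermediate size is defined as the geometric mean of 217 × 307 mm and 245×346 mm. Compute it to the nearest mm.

231 × 326 mm

Short side: √(217 · 245) = √53165 ≈ 230.6 → 231 mm
Long side: √(307 · 346) = √106222 ≈ 325.9 → 326 mm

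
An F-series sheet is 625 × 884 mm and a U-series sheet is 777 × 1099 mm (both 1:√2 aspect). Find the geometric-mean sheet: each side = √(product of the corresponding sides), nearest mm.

697 × 986 mm

Short side: √(625 · 777) = √485625 ≈ 696.9 → 697 mm
Long side: √(884 · 1099) = √971516 ≈ 985.7 → 986 mm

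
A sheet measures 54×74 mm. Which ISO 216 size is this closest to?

Aspect ratio 74/54 ≈ 1.370 (ISO target is √2 ≈ 1.414).
In the A-series (A0 area = 1 m²): A8 = 52 × 74 mm.
Off by 2 mm total — nearest standard size.

A8 (52 × 74 mm)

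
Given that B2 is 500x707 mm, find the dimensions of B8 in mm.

62 × 88 mm

B3: ⌊707/2⌋ × 500 = 353 × 500 mm
B4: ⌊500/2⌋ × 353 = 250 × 353 mm
B5: ⌊353/2⌋ × 250 = 176 × 250 mm
B6: ⌊250/2⌋ × 176 = 125 × 176 mm
B7: ⌊176/2⌋ × 125 = 88 × 125 mm
B8: ⌊125/2⌋ × 88 = 62 × 88 mm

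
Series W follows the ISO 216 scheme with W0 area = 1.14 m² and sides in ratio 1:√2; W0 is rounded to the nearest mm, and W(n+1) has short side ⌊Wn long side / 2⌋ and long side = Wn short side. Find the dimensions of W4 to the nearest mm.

224 × 317 mm

Let W0's short side be w mm. w · w√2 = 1.14 m² = 1,140,000 mm², so w ≈ 897.8 mm and w√2 ≈ 1269.7 mm → W0 = 898 × 1270 mm.
W1: ⌊1270/2⌋ × 898 = 635 × 898 mm
W2: ⌊898/2⌋ × 635 = 449 × 635 mm
W3: ⌊635/2⌋ × 449 = 317 × 449 mm
W4: ⌊449/2⌋ × 317 = 224 × 317 mm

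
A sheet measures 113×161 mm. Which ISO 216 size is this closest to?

Aspect ratio 161/113 ≈ 1.425 — close to the ISO √2 ≈ 1.414.
In the C-series (envelope sizes, between A and B): C6 = 114 × 162 mm.
Off by 2 mm total — nearest standard size.

C6 (114 × 162 mm)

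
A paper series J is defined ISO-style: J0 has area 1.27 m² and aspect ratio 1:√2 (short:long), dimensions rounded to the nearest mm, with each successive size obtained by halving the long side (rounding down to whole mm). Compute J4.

Let J0's short side be w mm. w · w√2 = 1.27 m² = 1,270,000 mm², so w ≈ 947.6 mm and w√2 ≈ 1340.2 mm → J0 = 948 × 1340 mm.
J1: ⌊1340/2⌋ × 948 = 670 × 948 mm
J2: ⌊948/2⌋ × 670 = 474 × 670 mm
J3: ⌊670/2⌋ × 474 = 335 × 474 mm
J4: ⌊474/2⌋ × 335 = 237 × 335 mm

237 × 335 mm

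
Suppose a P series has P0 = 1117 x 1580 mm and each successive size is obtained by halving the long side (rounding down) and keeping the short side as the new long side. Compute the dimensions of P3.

P1: ⌊1580/2⌋ × 1117 = 790 × 1117 mm
P2: ⌊1117/2⌋ × 790 = 558 × 790 mm
P3: ⌊790/2⌋ × 558 = 395 × 558 mm

395 × 558 mm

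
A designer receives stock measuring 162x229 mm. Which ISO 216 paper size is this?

C5 (162 × 229 mm)

Aspect ratio 229/162 ≈ 1.414 — close to the ISO √2 ≈ 1.414.
In the C-series (envelope sizes, between A and B): C5 = 162 × 229 mm.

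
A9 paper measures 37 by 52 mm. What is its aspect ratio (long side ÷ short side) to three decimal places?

52 / 37 = 1.405
ISO 216 targets √2 ≈ 1.414; the -0.009 deviation is from mm rounding.

1.405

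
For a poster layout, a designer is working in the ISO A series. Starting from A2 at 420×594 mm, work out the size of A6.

105 × 148 mm

A3: ⌊594/2⌋ × 420 = 297 × 420 mm
A4: ⌊420/2⌋ × 297 = 210 × 297 mm
A5: ⌊297/2⌋ × 210 = 148 × 210 mm
A6: ⌊210/2⌋ × 148 = 105 × 148 mm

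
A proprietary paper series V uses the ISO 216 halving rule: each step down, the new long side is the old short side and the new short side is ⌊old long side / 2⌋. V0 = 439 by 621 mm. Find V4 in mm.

109 × 155 mm

V1: ⌊621/2⌋ × 439 = 310 × 439 mm
V2: ⌊439/2⌋ × 310 = 219 × 310 mm
V3: ⌊310/2⌋ × 219 = 155 × 219 mm
V4: ⌊219/2⌋ × 155 = 109 × 155 mm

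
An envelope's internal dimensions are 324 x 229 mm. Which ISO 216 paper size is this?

Aspect ratio 324/229 ≈ 1.415 — close to the ISO √2 ≈ 1.414.
In the C-series (envelope sizes, between A and B): C4 = 229 × 324 mm.

C4 (229 × 324 mm)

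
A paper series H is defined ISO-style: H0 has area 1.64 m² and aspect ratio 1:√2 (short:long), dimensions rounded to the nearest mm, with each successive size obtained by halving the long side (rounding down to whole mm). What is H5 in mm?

190 × 269 mm

Let H0's short side be w mm. w · w√2 = 1.64 m² = 1,640,000 mm², so w ≈ 1076.9 mm and w√2 ≈ 1522.9 mm → H0 = 1077 × 1523 mm.
H1: ⌊1523/2⌋ × 1077 = 761 × 1077 mm
H2: ⌊1077/2⌋ × 761 = 538 × 761 mm
H3: ⌊761/2⌋ × 538 = 380 × 538 mm
H4: ⌊538/2⌋ × 380 = 269 × 380 mm
H5: ⌊380/2⌋ × 269 = 190 × 269 mm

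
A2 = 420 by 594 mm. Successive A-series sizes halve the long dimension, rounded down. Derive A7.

A3: ⌊594/2⌋ × 420 = 297 × 420 mm
A4: ⌊420/2⌋ × 297 = 210 × 297 mm
A5: ⌊297/2⌋ × 210 = 148 × 210 mm
A6: ⌊210/2⌋ × 148 = 105 × 148 mm
A7: ⌊148/2⌋ × 105 = 74 × 105 mm

74 × 105 mm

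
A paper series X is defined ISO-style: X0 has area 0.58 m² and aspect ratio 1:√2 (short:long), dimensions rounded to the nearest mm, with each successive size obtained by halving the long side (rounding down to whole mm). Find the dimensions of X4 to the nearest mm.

160 × 226 mm

Let X0's short side be w mm. w · w√2 = 0.58 m² = 580,000 mm², so w ≈ 640.4 mm and w√2 ≈ 905.7 mm → X0 = 640 × 906 mm.
X1: ⌊906/2⌋ × 640 = 453 × 640 mm
X2: ⌊640/2⌋ × 453 = 320 × 453 mm
X3: ⌊453/2⌋ × 320 = 226 × 320 mm
X4: ⌊320/2⌋ × 226 = 160 × 226 mm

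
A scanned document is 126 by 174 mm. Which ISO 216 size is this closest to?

B6 (125 × 176 mm)

Aspect ratio 174/126 ≈ 1.381 (ISO target is √2 ≈ 1.414).
In the B-series (B0 = 1000 × 1414 mm): B6 = 125 × 176 mm.
Off by 3 mm total — nearest standard size.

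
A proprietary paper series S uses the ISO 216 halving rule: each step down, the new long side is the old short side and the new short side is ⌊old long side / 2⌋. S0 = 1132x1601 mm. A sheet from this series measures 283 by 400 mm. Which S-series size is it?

S4

S0: 1132 × 1601 mm
S1: 800 × 1132 mm
S2: 566 × 800 mm
S3: 400 × 566 mm
S4: 283 × 400 mm
S5: 200 × 283 mm
→ matches S4.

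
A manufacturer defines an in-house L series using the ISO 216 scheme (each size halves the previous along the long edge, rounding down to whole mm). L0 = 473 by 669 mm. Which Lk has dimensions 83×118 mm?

L0: 473 × 669 mm
L1: 334 × 473 mm
L2: 236 × 334 mm
L3: 167 × 236 mm
L4: 118 × 167 mm
L5: 83 × 118 mm
L6: 59 × 83 mm
→ matches L5.

L5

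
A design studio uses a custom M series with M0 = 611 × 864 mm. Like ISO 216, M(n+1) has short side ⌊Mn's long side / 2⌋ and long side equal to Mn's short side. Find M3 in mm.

M1: ⌊864/2⌋ × 611 = 432 × 611 mm
M2: ⌊611/2⌋ × 432 = 305 × 432 mm
M3: ⌊432/2⌋ × 305 = 216 × 305 mm

216 × 305 mm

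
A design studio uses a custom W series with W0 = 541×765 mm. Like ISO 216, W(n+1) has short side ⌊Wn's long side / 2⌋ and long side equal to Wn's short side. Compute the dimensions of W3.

191 × 270 mm

W1: ⌊765/2⌋ × 541 = 382 × 541 mm
W2: ⌊541/2⌋ × 382 = 270 × 382 mm
W3: ⌊382/2⌋ × 270 = 191 × 270 mm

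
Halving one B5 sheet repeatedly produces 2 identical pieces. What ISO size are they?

2 = 2^1, so 1 halving step.
B5 → B6 → … → B6 after 1 step.

B6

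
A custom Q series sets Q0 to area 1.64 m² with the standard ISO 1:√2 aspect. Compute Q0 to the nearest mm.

Let the short side be w mm. Then w · w√2 = 1.64 m² = 1,640,000 mm².
w² = 1,640,000/√2, so w ≈ 1076.9 mm; long side = w√2 ≈ 1522.9 mm.

1077 × 1523 mm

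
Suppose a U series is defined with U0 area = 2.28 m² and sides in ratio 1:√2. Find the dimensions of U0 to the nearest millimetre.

1270 × 1796 mm

Let the short side be w mm. Then w · w√2 = 2.28 m² = 2,280,000 mm².
w² = 2,280,000/√2, so w ≈ 1269.7 mm; long side = w√2 ≈ 1795.7 mm.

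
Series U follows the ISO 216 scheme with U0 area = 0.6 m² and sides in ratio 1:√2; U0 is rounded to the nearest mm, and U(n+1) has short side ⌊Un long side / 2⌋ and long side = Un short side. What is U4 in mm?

162 × 230 mm

Let U0's short side be w mm. w · w√2 = 0.6 m² = 600,000 mm², so w ≈ 651.4 mm and w√2 ≈ 921.2 mm → U0 = 651 × 921 mm.
U1: ⌊921/2⌋ × 651 = 460 × 651 mm
U2: ⌊651/2⌋ × 460 = 325 × 460 mm
U3: ⌊460/2⌋ × 325 = 230 × 325 mm
U4: ⌊325/2⌋ × 230 = 162 × 230 mm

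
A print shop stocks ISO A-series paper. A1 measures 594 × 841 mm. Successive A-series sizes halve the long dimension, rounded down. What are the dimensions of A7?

A2: ⌊841/2⌋ × 594 = 420 × 594 mm
A3: ⌊594/2⌋ × 420 = 297 × 420 mm
A4: ⌊420/2⌋ × 297 = 210 × 297 mm
A5: ⌊297/2⌋ × 210 = 148 × 210 mm
A6: ⌊210/2⌋ × 148 = 105 × 148 mm
A7: ⌊148/2⌋ × 105 = 74 × 105 mm

74 × 105 mm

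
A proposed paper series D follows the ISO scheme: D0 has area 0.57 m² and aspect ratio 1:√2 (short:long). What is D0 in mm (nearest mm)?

635 × 898 mm

Let the short side be w mm. Then w · w√2 = 0.57 m² = 570,000 mm².
w² = 570,000/√2, so w ≈ 634.9 mm; long side = w√2 ≈ 897.8 mm.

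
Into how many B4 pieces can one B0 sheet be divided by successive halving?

16

Each ISO step halves the sheet: 1 × B0 → 2 × B1 → 4 × B2 → 8 × B3 → …
From B0 to B4 is 4 halving steps: 2^4 = 16.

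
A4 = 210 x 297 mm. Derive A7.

A5: ⌊297/2⌋ × 210 = 148 × 210 mm
A6: ⌊210/2⌋ × 148 = 105 × 148 mm
A7: ⌊148/2⌋ × 105 = 74 × 105 mm

74 × 105 mm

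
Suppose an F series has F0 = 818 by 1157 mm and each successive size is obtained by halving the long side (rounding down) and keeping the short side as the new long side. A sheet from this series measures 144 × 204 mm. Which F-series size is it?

F0: 818 × 1157 mm
F1: 578 × 818 mm
F2: 409 × 578 mm
F3: 289 × 409 mm
F4: 204 × 289 mm
F5: 144 × 204 mm
F6: 102 × 144 mm
→ matches F5.

F5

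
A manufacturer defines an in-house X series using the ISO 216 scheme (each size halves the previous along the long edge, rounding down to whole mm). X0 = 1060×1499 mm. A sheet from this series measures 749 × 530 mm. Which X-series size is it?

X0: 1060 × 1499 mm
X1: 749 × 1060 mm
X2: 530 × 749 mm
X3: 374 × 530 mm
→ matches X2.

X2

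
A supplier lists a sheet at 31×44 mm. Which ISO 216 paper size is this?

B10 (31 × 44 mm)

Aspect ratio 44/31 ≈ 1.419 — close to the ISO √2 ≈ 1.414.
In the B-series (B0 = 1000 × 1414 mm): B10 = 31 × 44 mm.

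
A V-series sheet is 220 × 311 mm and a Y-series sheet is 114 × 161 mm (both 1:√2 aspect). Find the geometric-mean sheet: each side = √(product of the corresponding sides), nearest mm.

158 × 224 mm

Short side: √(220 · 114) = √25080 ≈ 158.4 → 158 mm
Long side: √(311 · 161) = √50071 ≈ 223.8 → 224 mm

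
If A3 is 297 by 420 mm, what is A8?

52 × 74 mm

A4: ⌊420/2⌋ × 297 = 210 × 297 mm
A5: ⌊297/2⌋ × 210 = 148 × 210 mm
A6: ⌊210/2⌋ × 148 = 105 × 148 mm
A7: ⌊148/2⌋ × 105 = 74 × 105 mm
A8: ⌊105/2⌋ × 74 = 52 × 74 mm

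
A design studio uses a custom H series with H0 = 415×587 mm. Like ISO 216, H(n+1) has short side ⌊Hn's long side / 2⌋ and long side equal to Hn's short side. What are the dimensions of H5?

H1: ⌊587/2⌋ × 415 = 293 × 415 mm
H2: ⌊415/2⌋ × 293 = 207 × 293 mm
H3: ⌊293/2⌋ × 207 = 146 × 207 mm
H4: ⌊207/2⌋ × 146 = 103 × 146 mm
H5: ⌊146/2⌋ × 103 = 73 × 103 mm

73 × 103 mm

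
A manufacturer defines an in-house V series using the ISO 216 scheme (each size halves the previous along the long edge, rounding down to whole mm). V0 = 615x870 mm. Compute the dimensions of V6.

76 × 108 mm

V1 = 435 × 615 mm (from V0 by 1 halving).
V2: ⌊615/2⌋ × 435 = 307 × 435 mm
V3: ⌊435/2⌋ × 307 = 217 × 307 mm
V4: ⌊307/2⌋ × 217 = 153 × 217 mm
V5: ⌊217/2⌋ × 153 = 108 × 153 mm
V6: ⌊153/2⌋ × 108 = 76 × 108 mm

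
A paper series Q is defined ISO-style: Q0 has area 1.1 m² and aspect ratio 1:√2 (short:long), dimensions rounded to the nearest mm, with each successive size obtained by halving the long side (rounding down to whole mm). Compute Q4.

Let Q0's short side be w mm. w · w√2 = 1.1 m² = 1,100,000 mm², so w ≈ 881.9 mm and w√2 ≈ 1247.3 mm → Q0 = 882 × 1247 mm.
Q1: ⌊1247/2⌋ × 882 = 623 × 882 mm
Q2: ⌊882/2⌋ × 623 = 441 × 623 mm
Q3: ⌊623/2⌋ × 441 = 311 × 441 mm
Q4: ⌊441/2⌋ × 311 = 220 × 311 mm

220 × 311 mm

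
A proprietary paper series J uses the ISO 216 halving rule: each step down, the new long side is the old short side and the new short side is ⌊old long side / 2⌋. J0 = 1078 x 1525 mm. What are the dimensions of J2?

539 × 762 mm

J1: ⌊1525/2⌋ × 1078 = 762 × 1078 mm
J2: ⌊1078/2⌋ × 762 = 539 × 762 mm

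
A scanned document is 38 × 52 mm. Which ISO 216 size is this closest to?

A9 (37 × 52 mm)

Aspect ratio 52/38 ≈ 1.368 (ISO target is √2 ≈ 1.414).
In the A-series (A0 area = 1 m²): A9 = 37 × 52 mm.
Off by 1 mm total — nearest standard size.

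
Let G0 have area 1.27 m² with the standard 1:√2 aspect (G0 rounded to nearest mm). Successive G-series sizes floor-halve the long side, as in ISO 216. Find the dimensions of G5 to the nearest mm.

167 × 237 mm

Let G0's short side be w mm. w · w√2 = 1.27 m² = 1,270,000 mm², so w ≈ 947.6 mm and w√2 ≈ 1340.2 mm → G0 = 948 × 1340 mm.
G1: ⌊1340/2⌋ × 948 = 670 × 948 mm
G2: ⌊948/2⌋ × 670 = 474 × 670 mm
G3: ⌊670/2⌋ × 474 = 335 × 474 mm
G4: ⌊474/2⌋ × 335 = 237 × 335 mm
G5: ⌊335/2⌋ × 237 = 167 × 237 mm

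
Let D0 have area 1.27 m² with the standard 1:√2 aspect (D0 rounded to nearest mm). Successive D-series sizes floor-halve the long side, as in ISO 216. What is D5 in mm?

Let D0's short side be w mm. w · w√2 = 1.27 m² = 1,270,000 mm², so w ≈ 947.6 mm and w√2 ≈ 1340.2 mm → D0 = 948 × 1340 mm.
D1: ⌊1340/2⌋ × 948 = 670 × 948 mm
D2: ⌊948/2⌋ × 670 = 474 × 670 mm
D3: ⌊670/2⌋ × 474 = 335 × 474 mm
D4: ⌊474/2⌋ × 335 = 237 × 335 mm
D5: ⌊335/2⌋ × 237 = 167 × 237 mm

167 × 237 mm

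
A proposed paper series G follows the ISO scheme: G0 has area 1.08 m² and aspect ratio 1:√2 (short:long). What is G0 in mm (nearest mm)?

874 × 1236 mm

Let the short side be w mm. Then w · w√2 = 1.08 m² = 1,080,000 mm².
w² = 1,080,000/√2, so w ≈ 873.9 mm; long side = w√2 ≈ 1235.9 mm.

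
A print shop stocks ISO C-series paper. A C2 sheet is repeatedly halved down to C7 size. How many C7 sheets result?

32

C2 = 458 × 648 mm; C7 = 81 × 114 mm.
Each halving step doubles the count; 5 steps from C2 to C7.
2^5 = 32.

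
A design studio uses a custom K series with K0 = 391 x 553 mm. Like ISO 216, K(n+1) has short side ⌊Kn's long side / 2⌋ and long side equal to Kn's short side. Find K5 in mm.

69 × 97 mm

K1: ⌊553/2⌋ × 391 = 276 × 391 mm
K2: ⌊391/2⌋ × 276 = 195 × 276 mm
K3: ⌊276/2⌋ × 195 = 138 × 195 mm
K4: ⌊195/2⌋ × 138 = 97 × 138 mm
K5: ⌊138/2⌋ × 97 = 69 × 97 mm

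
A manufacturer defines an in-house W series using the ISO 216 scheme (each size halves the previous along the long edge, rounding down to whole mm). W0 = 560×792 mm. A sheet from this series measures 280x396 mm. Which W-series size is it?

W0: 560 × 792 mm
W1: 396 × 560 mm
W2: 280 × 396 mm
W3: 198 × 280 mm
→ matches W2.

W2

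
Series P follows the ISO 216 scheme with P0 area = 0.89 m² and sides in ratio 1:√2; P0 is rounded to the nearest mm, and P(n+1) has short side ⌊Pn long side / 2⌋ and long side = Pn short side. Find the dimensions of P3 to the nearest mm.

Let P0's short side be w mm. w · w√2 = 0.89 m² = 890,000 mm², so w ≈ 793.3 mm and w√2 ≈ 1121.9 mm → P0 = 793 × 1122 mm.
P1: ⌊1122/2⌋ × 793 = 561 × 793 mm
P2: ⌊793/2⌋ × 561 = 396 × 561 mm
P3: ⌊561/2⌋ × 396 = 280 × 396 mm

280 × 396 mm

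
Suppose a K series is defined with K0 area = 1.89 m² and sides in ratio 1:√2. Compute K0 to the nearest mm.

1156 × 1635 mm

Let the short side be w mm. Then w · w√2 = 1.89 m² = 1,890,000 mm².
w² = 1,890,000/√2, so w ≈ 1156.0 mm; long side = w√2 ≈ 1634.9 mm.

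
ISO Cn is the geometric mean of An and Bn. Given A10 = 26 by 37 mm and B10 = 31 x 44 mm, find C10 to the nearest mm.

Short side: √(26 · 31) = √806 ≈ 28.4 → 28 mm
Long side: √(37 · 44) = √1628 ≈ 40.3 → 40 mm

28 × 40 mm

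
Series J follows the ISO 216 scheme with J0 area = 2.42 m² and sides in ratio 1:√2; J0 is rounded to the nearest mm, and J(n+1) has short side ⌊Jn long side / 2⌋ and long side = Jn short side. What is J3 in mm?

462 × 654 mm

Let J0's short side be w mm. w · w√2 = 2.42 m² = 2,420,000 mm², so w ≈ 1308.1 mm and w√2 ≈ 1850.0 mm → J0 = 1308 × 1850 mm.
J1: ⌊1850/2⌋ × 1308 = 925 × 1308 mm
J2: ⌊1308/2⌋ × 925 = 654 × 925 mm
J3: ⌊925/2⌋ × 654 = 462 × 654 mm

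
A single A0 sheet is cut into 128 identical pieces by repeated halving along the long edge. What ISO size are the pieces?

A7

128 = 2^7, so 7 halving steps.
A0 → A1 → … → A7 after 7 steps.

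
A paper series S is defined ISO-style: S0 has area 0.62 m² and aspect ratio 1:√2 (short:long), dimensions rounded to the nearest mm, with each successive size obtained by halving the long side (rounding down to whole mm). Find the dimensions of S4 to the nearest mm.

165 × 234 mm

Let S0's short side be w mm. w · w√2 = 0.62 m² = 620,000 mm², so w ≈ 662.1 mm and w√2 ≈ 936.4 mm → S0 = 662 × 936 mm.
S1: ⌊936/2⌋ × 662 = 468 × 662 mm
S2: ⌊662/2⌋ × 468 = 331 × 468 mm
S3: ⌊468/2⌋ × 331 = 234 × 331 mm
S4: ⌊331/2⌋ × 234 = 165 × 234 mm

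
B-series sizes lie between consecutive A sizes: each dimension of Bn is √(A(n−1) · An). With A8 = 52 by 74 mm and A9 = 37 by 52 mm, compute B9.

44 × 62 mm

Short side: √(52 · 37) = √1924 ≈ 43.9 → 44 mm
Long side: √(74 · 52) = √3848 ≈ 62.0 → 62 mm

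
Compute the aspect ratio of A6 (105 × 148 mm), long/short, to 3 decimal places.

1.410

148 / 105 = 1.410
ISO 216 targets √2 ≈ 1.414; the -0.005 deviation is from mm rounding.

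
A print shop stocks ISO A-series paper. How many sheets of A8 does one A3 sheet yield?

A3 = 297 × 420 mm; A8 = 52 × 74 mm.
Each halving step doubles the count; 5 steps from A3 to A8.
2^5 = 32.

32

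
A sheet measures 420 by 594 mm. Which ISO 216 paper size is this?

A2 (420 × 594 mm)

Aspect ratio 594/420 ≈ 1.414 — close to the ISO √2 ≈ 1.414.
In the A-series (A0 area = 1 m²): A2 = 420 × 594 mm.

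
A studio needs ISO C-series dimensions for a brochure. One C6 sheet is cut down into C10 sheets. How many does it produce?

16

Each ISO step halves the sheet: 1 × C6 → 2 × C7 → 4 × C8 → 8 × C9 → …
From C6 to C10 is 4 halving steps: 2^4 = 16.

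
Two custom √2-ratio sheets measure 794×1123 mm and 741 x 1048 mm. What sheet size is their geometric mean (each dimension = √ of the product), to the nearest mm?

Short side: √(794 · 741) = √588354 ≈ 767.0 → 767 mm
Long side: √(1123 · 1048) = √1176904 ≈ 1084.9 → 1085 mm

767 × 1085 mm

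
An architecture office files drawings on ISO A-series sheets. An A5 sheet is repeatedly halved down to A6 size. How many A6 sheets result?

A5 = 148 × 210 mm; A6 = 105 × 148 mm.
Each halving step doubles the count; 1 step from A5 to A6.
2^1 = 2.

2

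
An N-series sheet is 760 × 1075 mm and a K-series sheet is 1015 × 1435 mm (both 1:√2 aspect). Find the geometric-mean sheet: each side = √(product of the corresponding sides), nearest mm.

Short side: √(760 · 1015) = √771400 ≈ 878.3 → 878 mm
Long side: √(1075 · 1435) = √1542625 ≈ 1242.0 → 1242 mm

878 × 1242 mm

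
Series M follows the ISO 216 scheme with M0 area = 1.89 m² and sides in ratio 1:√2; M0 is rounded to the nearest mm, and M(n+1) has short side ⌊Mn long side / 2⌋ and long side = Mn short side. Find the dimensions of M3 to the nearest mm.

408 × 578 mm

Let M0's short side be w mm. w · w√2 = 1.89 m² = 1,890,000 mm², so w ≈ 1156.0 mm and w√2 ≈ 1634.9 mm → M0 = 1156 × 1635 mm.
M1: ⌊1635/2⌋ × 1156 = 817 × 1156 mm
M2: ⌊1156/2⌋ × 817 = 578 × 817 mm
M3: ⌊817/2⌋ × 578 = 408 × 578 mm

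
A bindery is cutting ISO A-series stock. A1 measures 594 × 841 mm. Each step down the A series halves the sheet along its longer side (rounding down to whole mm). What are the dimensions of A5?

148 × 210 mm

A2: ⌊841/2⌋ × 594 = 420 × 594 mm
A3: ⌊594/2⌋ × 420 = 297 × 420 mm
A4: ⌊420/2⌋ × 297 = 210 × 297 mm
A5: ⌊297/2⌋ × 210 = 148 × 210 mm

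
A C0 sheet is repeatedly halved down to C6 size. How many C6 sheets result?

64

C0 = 917 × 1297 mm; C6 = 114 × 162 mm.
Each halving step doubles the count; 6 steps from C0 to C6.
2^6 = 64.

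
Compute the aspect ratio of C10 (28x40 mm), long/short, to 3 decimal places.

40 / 28 = 1.429
ISO 216 targets √2 ≈ 1.414; the +0.014 deviation is from mm rounding.

1.429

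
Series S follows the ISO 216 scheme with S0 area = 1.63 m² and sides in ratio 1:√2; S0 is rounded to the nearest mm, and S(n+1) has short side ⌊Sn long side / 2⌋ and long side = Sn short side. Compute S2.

537 × 759 mm

Let S0's short side be w mm. w · w√2 = 1.63 m² = 1,630,000 mm², so w ≈ 1073.6 mm and w√2 ≈ 1518.3 mm → S0 = 1074 × 1518 mm.
S1: ⌊1518/2⌋ × 1074 = 759 × 1074 mm
S2: ⌊1074/2⌋ × 759 = 537 × 759 mm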